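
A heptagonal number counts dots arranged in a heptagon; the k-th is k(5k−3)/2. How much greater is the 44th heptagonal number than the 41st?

633

44·(5·44 − 3)/2 = 4774 and 41·(5·41 − 3)/2 = 4141.
Difference: 4774 − 4141 = 633.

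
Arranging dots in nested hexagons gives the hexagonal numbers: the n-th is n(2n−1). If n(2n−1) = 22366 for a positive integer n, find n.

Set n(2n−1) = 22366, giving 2n² − n − 22366 = 0.
So n = (1 + 423) / 4 = 424/4 = 106.
Check: 106·(2·106 − 1) = 22366. ✓

106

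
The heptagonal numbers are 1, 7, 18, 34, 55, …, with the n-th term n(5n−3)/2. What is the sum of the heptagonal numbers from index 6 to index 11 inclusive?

1051

Σ i(5i−3)/2 = (5Σi² − 3Σi) / 2 over i = 6..11.
Σi = 66 − 15 = 51 and Σi² = 506 − 55 = 451.
(5·451 − 3·51) / 2 = 2102/2 = 1051.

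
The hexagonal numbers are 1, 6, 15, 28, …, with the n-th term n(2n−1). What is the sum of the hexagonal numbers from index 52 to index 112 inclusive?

853146

Σ i(2i−1) = 2Σi² − Σi over i = 52..112.
Σi = 6328 − 1326 = 5002 and Σi² = 474600 − 45526 = 429074.
2·429074 − 1·5002 = 853146.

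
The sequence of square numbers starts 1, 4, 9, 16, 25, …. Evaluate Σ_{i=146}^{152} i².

155435

Σ_{i=146}^{152} i² = 1182180 − 1026745 = 155435.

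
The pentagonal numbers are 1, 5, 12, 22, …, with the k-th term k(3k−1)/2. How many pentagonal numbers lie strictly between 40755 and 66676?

The n-th pentagonal number is n(3n−1)/2.
Smallest index with value > 40755: n = 166 (giving 41251).
Largest index with value < 66676: n = 210 (giving 66045).
Indices 166 through 210: 45 terms.

45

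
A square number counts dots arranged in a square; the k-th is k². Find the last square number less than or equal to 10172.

10000

Solve n² ≤ 10172 for integer n.
n = 100 gives 10000 ≤ 10172, while n = 101 gives 10201 > 10172; so the answer is 10000.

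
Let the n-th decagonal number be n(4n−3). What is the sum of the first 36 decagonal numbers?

62826

Σ i(4i−3) = 4Σi² − 3Σi over i = 1..36.
Σi = 666 and Σi² = 16206.
4·16206 − 3·666 = 62826.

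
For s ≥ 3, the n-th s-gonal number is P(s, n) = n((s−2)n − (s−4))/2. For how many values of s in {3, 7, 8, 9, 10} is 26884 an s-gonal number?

2

s = 3: P(3, 231) = 26796 and P(3, 232) = 27028; 26884 is not s-gonal.
s = 7: P(7, 104) = 26884. ✓
s = 8: P(8, 94) = 26320 and P(8, 95) = 26885; 26884 is not s-gonal.
s = 9: P(9, 88) = 26884. ✓
s = 10: P(10, 82) = 26650 and P(10, 83) = 27307; 26884 is not s-gonal.
Hits: s ∈ {7, 9} → 2.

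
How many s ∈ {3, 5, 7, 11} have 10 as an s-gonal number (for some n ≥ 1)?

s = 3: P(3, 4) = 10. ✓
s = 5: P(5, 2) = 5 and P(5, 3) = 12; 10 is not s-gonal.
s = 7: P(7, 2) = 7 and P(7, 3) = 18; 10 is not s-gonal.
s = 11: P(11, 1) = 1 and P(11, 2) = 11; 10 is not s-gonal.
Hits: s ∈ {3} → 1.

1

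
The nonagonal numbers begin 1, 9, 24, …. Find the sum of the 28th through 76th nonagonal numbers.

Σ i(7i−5)/2 = (7Σi² − 5Σi) / 2 over i = 28..76.
Σi = 2926 − 378 = 2548 and Σi² = 149226 − 6930 = 142296.
(7·142296 − 5·2548) / 2 = 983332/2 = 491666.

491666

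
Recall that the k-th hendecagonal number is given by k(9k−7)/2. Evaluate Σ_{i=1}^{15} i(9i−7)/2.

5160

Σ i(9i−7)/2 = (9Σi² − 7Σi) / 2 over i = 1..15.
Σi = 120 and Σi² = 1240.
(9·1240 − 7·120) / 2 = 10320/2 = 5160.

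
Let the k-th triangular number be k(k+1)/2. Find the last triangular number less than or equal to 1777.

Solve n(n+1)/2 ≤ 1777 for integer n.
n = 59 gives 1770 ≤ 1777, while n = 60 gives 1830 > 1777; so the answer is 1770.

1770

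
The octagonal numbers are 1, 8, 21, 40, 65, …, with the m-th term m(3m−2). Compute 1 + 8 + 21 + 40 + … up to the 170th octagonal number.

Σ i(3i−2) = 3Σi² − 2Σi over i = 1..170.
Σi = 14535 and Σi² = 1652145.
3·1652145 − 2·14535 = 4927365.

4927365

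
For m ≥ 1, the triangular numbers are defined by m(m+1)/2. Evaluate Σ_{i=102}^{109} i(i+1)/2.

Σ i(i+1)/2 = (Σi² + Σi) / 2 over i = 102..109.
Σi = 5995 − 5151 = 844 and Σi² = 437635 − 348551 = 89084.
(1·89084 + 1·844) / 2 = 89928/2 = 44964.

44964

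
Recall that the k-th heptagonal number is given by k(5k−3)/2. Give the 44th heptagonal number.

4774

The 44th heptagonal number is n(5n−3)/2 with n = 44.
44·(5·44 − 3)/2 = 44·217/2 = 4774.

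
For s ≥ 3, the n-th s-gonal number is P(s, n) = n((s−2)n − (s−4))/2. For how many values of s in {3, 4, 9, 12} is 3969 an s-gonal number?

1

s = 3: P(3, 88) = 3916 and P(3, 89) = 4005; 3969 is not s-gonal.
s = 4: P(4, 63) = 3969. ✓
s = 9: P(9, 34) = 3961 and P(9, 35) = 4200; 3969 is not s-gonal.
s = 12: P(12, 28) = 3808 and P(12, 29) = 4089; 3969 is not s-gonal.
Hits: s ∈ {4} → 1.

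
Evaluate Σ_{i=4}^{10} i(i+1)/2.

210

Σ i(i+1)/2 = (Σi² + Σi) / 2 over i = 4..10.
Σi = 55 − 6 = 49 and Σi² = 385 − 14 = 371.
(1·371 + 1·49) / 2 = 420/2 = 210.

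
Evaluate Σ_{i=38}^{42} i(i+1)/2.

4105

Σ i(i+1)/2 = (Σi² + Σi) / 2 over i = 38..42.
Σi = 903 − 703 = 200 and Σi² = 25585 − 17575 = 8010.
(1·8010 + 1·200) / 2 = 8210/2 = 4105.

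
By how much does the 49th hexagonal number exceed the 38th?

49·(2·49 − 1) = 4753 and 38·(2·38 − 1) = 2850.
Difference: 4753 − 2850 = 1903.

1903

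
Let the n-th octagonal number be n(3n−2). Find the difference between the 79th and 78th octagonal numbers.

469

Consecutive octagonal numbers differ by 6n − 5: here 6·79 − 5 = 469.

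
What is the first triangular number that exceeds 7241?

Solve n(n+1)/2 > 7241 for integer n.
The largest n with value ≤ 7241 is 119 (since 7140 ≤ 7241 < 7260), so the first above is n = 120, value 7260.

7260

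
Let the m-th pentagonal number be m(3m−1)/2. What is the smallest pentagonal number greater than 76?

Solve n(3n−1)/2 > 76 for integer n.
The largest n with value ≤ 76 is 7 (since 70 ≤ 76 < 92), so the first above is n = 8, value 92.

92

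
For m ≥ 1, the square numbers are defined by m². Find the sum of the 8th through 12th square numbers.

510

Σ_{i=8}^{12} i² = 650 − 140 = 510.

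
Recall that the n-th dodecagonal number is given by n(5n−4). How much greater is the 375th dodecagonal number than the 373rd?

7472

375·(5·375 − 4) = 701625 and 373·(5·373 − 4) = 694153.
Difference: 701625 − 694153 = 7472.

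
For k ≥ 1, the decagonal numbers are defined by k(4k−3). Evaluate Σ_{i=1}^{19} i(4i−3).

9310

Σ i(4i−3) = 4Σi² − 3Σi over i = 1..19.
Σi = 190 and Σi² = 2470.
4·2470 − 3·190 = 9310.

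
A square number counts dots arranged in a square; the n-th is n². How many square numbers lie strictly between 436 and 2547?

30

The n-th square number is n².
Smallest index with value > 436: n = 21 (giving 441).
Largest index with value < 2547: n = 50 (giving 2500).
Indices 21 through 50: 30 terms.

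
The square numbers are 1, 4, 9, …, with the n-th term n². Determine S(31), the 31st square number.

The 31st square number is n² with n = 31.
31² = 961.

961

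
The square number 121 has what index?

We need n² = 121, so n = √121 = 11.
Check: 11² = 121. ✓

11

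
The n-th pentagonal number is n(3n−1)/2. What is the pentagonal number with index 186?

51801

186·(3·186 − 1)/2 = 186·557/2 = 51801.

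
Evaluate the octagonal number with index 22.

1408

The 22nd octagonal number is n(3n−2) with n = 22.
22·(3·22 − 2) = 22·64 = 1408.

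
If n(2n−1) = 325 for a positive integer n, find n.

13

Set n(2n−1) = 325, giving 2n² − n − 325 = 0.
So n = (1 + 51) / 4 = 52/4 = 13.
Check: 13·(2·13 − 1) = 325. ✓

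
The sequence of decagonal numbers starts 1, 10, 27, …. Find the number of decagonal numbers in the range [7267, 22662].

The n-th decagonal number is n(4n−3).
Smallest index with value ≥ 7267: n = 43 (giving 7267).
Largest index with value ≤ 22662: n = 75 (giving 22275).
Indices 43 through 75: 33 terms.

33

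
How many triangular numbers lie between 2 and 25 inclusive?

5

The n-th triangular number is n(n+1)/2.
Smallest index with value ≥ 2: n = 2 (giving 3).
Largest index with value ≤ 25: n = 6 (giving 21).
Indices 2 through 6: 5 terms.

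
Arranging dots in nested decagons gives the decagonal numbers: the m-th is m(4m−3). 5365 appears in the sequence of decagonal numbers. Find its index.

Set n(4n−3) = 5365, giving 4n² − 3n − 5365 = 0.
The discriminant is 9 + 16·5365 = 85849, and √85849 = 293.
So n = (3 + 293) / 8 = 296/8 = 37.

37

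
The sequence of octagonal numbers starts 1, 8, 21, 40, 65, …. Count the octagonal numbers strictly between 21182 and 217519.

The n-th octagonal number is n(3n−2).
Smallest index with value > 21182: n = 85 (giving 21505).
Largest index with value < 217519: n = 269 (giving 216545).
Indices 85 through 269: 185 terms.

185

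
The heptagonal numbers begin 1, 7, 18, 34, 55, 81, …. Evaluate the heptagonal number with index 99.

The 99th heptagonal number is n(5n−3)/2 with n = 99.
99·(5·99 − 3)/2 = 99·492/2 = 99·246 = 24354.

24354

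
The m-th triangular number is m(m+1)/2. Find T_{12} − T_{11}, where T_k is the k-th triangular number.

Consecutive triangular numbers differ by n: T_{12} − T_{11} = 12.

12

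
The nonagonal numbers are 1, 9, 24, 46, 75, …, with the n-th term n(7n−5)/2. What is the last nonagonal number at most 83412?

Solve n(7n−5)/2 ≤ 83412 for integer n.
n = 154 gives 82621 ≤ 83412, while n = 155 gives 83700 > 83412; so the answer is 82621.

82621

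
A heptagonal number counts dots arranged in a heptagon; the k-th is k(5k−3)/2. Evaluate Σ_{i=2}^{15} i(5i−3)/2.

2919

Σ i(5i−3)/2 = (5Σi² − 3Σi) / 2 over i = 2..15.
Σi = 120 − 1 = 119 and Σi² = 1240 − 1 = 1239.
(5·1239 − 3·119) / 2 = 5838/2 = 2919.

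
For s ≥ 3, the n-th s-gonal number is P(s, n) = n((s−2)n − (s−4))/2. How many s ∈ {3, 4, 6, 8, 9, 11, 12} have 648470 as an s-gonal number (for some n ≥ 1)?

1

s = 3: P(3, 1138) = 648091 and P(3, 1139) = 649230; 648470 is not s-gonal.
s = 4: P(4, 805) = 648025 and P(4, 806) = 649636; 648470 is not s-gonal.
s = 6: P(6, 569) = 646953 and P(6, 570) = 649230; 648470 is not s-gonal.
s = 8: P(8, 465) = 647745 and P(8, 466) = 650536; 648470 is not s-gonal.
s = 9: P(9, 430) = 646075 and P(9, 431) = 649086; 648470 is not s-gonal.
s = 11: P(11, 380) = 648470. ✓
s = 12: P(12, 360) = 646560 and P(12, 361) = 650161; 648470 is not s-gonal.
Hits: s ∈ {11} → 1.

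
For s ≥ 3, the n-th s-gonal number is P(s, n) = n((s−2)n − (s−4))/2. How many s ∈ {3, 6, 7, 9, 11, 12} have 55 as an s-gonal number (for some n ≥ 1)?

2

s = 3: P(3, 10) = 55. ✓
s = 6: P(6, 5) = 45 and P(6, 6) = 66; 55 is not s-gonal.
s = 7: P(7, 5) = 55. ✓
s = 9: P(9, 4) = 46 and P(9, 5) = 75; 55 is not s-gonal.
s = 11: P(11, 3) = 30 and P(11, 4) = 58; 55 is not s-gonal.
s = 12: P(12, 3) = 33 and P(12, 4) = 64; 55 is not s-gonal.
Hits: s ∈ {3, 7} → 2.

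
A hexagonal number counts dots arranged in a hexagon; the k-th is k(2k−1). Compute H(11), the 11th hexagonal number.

The 11th hexagonal number is n(2n−1) with n = 11.
11·(2·11 − 1) = 11·21 = 231.

231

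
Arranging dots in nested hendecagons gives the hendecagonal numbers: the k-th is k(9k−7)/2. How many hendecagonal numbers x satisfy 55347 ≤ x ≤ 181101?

90

The n-th hendecagonal number is n(9n−7)/2.
Smallest index with value ≥ 55347: n = 112 (giving 56056).
Largest index with value ≤ 181101: n = 201 (giving 181101).
Indices 112 through 201: 90 terms.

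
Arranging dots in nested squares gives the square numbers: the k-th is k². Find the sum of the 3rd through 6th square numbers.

86

Σ_{i=3}^{6} i² = 91 − 5 = 86.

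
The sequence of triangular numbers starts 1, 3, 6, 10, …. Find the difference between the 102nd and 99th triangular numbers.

303

102·103/2 = 5253 and 99·100/2 = 4950.
Difference: 5253 − 4950 = 303.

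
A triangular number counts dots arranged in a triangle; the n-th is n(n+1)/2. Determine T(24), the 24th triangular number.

300

The 24th triangular number is n(n+1)/2 with n = 24.
24·25/2 = 600/2 = 300.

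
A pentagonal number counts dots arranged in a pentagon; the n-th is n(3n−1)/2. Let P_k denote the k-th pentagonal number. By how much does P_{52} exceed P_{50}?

52·(3·52 − 1)/2 = 4030 and 50·(3·50 − 1)/2 = 3725.
Difference: 4030 − 3725 = 305.

305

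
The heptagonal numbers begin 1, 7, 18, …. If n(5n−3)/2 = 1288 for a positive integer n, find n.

Set n(5n−3)/2 = 1288, giving 5n² − 3n − 2576 = 0.
The discriminant is 9 + 40·1288 = 51529, and √51529 = 227.
So n = (3 + 227) / 10 = 230/10 = 23.

23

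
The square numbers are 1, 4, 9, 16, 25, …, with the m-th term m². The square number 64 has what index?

8

We need n² = 64, so n = √64 = 8.
Check: 8² = 64. ✓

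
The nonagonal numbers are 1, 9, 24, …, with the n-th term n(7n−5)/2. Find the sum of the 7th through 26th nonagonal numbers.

Σ i(7i−5)/2 = (7Σi² − 5Σi) / 2 over i = 7..26.
Σi = 351 − 21 = 330 and Σi² = 6201 − 91 = 6110.
(7·6110 − 5·330) / 2 = 41120/2 = 20560.

20560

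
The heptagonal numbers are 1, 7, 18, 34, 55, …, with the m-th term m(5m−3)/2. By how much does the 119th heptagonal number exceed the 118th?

591

Consecutive heptagonal numbers differ by 5n − 4: here 5·119 − 4 = 591.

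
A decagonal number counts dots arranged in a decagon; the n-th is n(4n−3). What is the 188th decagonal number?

The 188th decagonal number is n(4n−3) with n = 188.
188·(4·188 − 3) = 188·749 = 140812.

140812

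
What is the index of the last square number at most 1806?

Solve n² ≤ 1806 for integer n.
n = 42 gives 1764 ≤ 1806, while n = 43 gives 1849 > 1806; so the answer is index 42.

42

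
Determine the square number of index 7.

49

The 7th square number is n² with n = 7.
7² = 49.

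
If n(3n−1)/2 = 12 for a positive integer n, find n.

Set n(3n−1)/2 = 12, giving 3n² − n − 24 = 0.
The discriminant is 1 + 24·12 = 289, and √289 = 17.
So n = (1 + 17) / 6 = 18/6 = 3.

3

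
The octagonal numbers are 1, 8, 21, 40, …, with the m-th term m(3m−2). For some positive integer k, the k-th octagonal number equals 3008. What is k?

32

Set n(3n−2) = 3008, giving 3n² − 2n − 3008 = 0.
The discriminant is 4 + 12·3008 = 36100, and √36100 = 190.
So n = (2 + 190) / 6 = 192/6 = 32.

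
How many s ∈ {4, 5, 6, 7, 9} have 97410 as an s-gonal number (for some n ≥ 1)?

1

s = 4: P(4, 312) = 97344 and P(4, 313) = 97969; 97410 is not s-gonal.
s = 5: P(5, 255) = 97410. ✓
s = 6: P(6, 220) = 96580 and P(6, 221) = 97461; 97410 is not s-gonal.
s = 7: P(7, 197) = 96727 and P(7, 198) = 97713; 97410 is not s-gonal.
s = 9: P(9, 167) = 97194 and P(9, 168) = 98364; 97410 is not s-gonal.
Hits: s ∈ {5} → 1.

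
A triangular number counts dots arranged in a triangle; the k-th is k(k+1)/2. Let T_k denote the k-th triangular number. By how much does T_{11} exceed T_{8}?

30

11·12/2 = 66 and 8·9/2 = 36.
Difference: 66 − 36 = 30.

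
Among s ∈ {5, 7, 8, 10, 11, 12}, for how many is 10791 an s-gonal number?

s = 5: P(5, 84) = 10542 and P(5, 85) = 10795; 10791 is not s-gonal.
s = 7: P(7, 66) = 10791. ✓
s = 8: P(8, 60) = 10680 and P(8, 61) = 11041; 10791 is not s-gonal.
s = 10: P(10, 52) = 10660 and P(10, 53) = 11077; 10791 is not s-gonal.
s = 11: P(11, 49) = 10633 and P(11, 50) = 11075; 10791 is not s-gonal.
s = 12: P(12, 46) = 10396 and P(12, 47) = 10857; 10791 is not s-gonal.
Hits: s ∈ {7} → 1.

1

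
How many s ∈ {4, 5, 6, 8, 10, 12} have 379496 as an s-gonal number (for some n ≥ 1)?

1

s = 4: P(4, 616) = 379456 and P(4, 617) = 380689; 379496 is not s-gonal.
s = 5: P(5, 503) = 379262 and P(5, 504) = 380772; 379496 is not s-gonal.
s = 6: P(6, 435) = 378015 and P(6, 436) = 379756; 379496 is not s-gonal.
s = 8: P(8, 356) = 379496. ✓
s = 10: P(10, 308) = 378532 and P(10, 309) = 380997; 379496 is not s-gonal.
s = 12: P(12, 275) = 377025 and P(12, 276) = 379776; 379496 is not s-gonal.
Hits: s ∈ {8} → 1.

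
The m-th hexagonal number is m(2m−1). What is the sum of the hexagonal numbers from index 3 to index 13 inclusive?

1540

Σ i(2i−1) = 2Σi² − Σi over i = 3..13.
Σi = 91 − 3 = 88 and Σi² = 819 − 5 = 814.
2·814 − 1·88 = 1540.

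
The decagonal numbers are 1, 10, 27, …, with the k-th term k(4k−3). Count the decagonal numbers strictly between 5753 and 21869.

36

The n-th decagonal number is n(4n−3).
Smallest index with value > 5753: n = 39 (giving 5967).
Largest index with value < 21869: n = 74 (giving 21682).
Indices 39 through 74: 36 terms.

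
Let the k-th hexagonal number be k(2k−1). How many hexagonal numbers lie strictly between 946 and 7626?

39

The n-th hexagonal number is n(2n−1).
Smallest index with value > 946: n = 23 (giving 1035).
Largest index with value < 7626: n = 61 (giving 7381).
Indices 23 through 61: 39 terms.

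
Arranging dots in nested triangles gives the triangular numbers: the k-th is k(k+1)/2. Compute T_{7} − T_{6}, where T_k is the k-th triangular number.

7

Consecutive triangular numbers differ by n: T_{7} − T_{6} = 7.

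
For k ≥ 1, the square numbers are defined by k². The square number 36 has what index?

We need n² = 36, so n = √36 = 6.
Check: 6² = 36. ✓

6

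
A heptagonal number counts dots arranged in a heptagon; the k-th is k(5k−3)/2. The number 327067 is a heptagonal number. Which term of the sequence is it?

Set n(5n−3)/2 = 327067, giving 5n² − 3n − 654134 = 0.
So n = (3 + 3617) / 10 = 3620/10 = 362.

362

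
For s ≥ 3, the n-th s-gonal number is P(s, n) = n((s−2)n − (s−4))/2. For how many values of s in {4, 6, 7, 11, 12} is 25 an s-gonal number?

1

s = 4: P(4, 5) = 25. ✓
s = 6: P(6, 3) = 15 and P(6, 4) = 28; 25 is not s-gonal.
s = 7: P(7, 3) = 18 and P(7, 4) = 34; 25 is not s-gonal.
s = 11: P(11, 2) = 11 and P(11, 3) = 30; 25 is not s-gonal.
s = 12: P(12, 2) = 12 and P(12, 3) = 33; 25 is not s-gonal.
Hits: s ∈ {4} → 1.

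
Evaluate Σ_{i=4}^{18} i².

Σ_{i=4}^{18} i² = 2109 − 14 = 2095.

2095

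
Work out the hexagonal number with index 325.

210925

The 325th hexagonal number is n(2n−1) with n = 325.
325·(2·325 − 1) = 325·649 = 210925.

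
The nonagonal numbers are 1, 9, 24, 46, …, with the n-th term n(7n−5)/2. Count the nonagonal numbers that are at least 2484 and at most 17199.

The n-th nonagonal number is n(7n−5)/2.
Smallest index with value ≥ 2484: n = 27 (giving 2484).
Largest index with value ≤ 17199: n = 70 (giving 16975).
Indices 27 through 70: 44 terms.

44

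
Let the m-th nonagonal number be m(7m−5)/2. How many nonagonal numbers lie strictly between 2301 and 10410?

The n-th nonagonal number is n(7n−5)/2.
Smallest index with value > 2301: n = 27 (giving 2484).
Largest index with value < 10410: n = 54 (giving 10071).
Indices 27 through 54: 28 terms.

28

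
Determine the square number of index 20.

20² = 400.

400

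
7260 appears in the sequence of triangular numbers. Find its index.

120

Set n(n+1)/2 = 7260, giving n² + n − 14520 = 0.
The discriminant is 1 + 8·7260 = 58081, and √58081 = 241.
So n = (-1 + 241) / 2 = 240/2 = 120.
Check: 120·121/2 = 7260. ✓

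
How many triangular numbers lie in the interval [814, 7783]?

85

The n-th triangular number is n(n+1)/2.
Smallest index with value ≥ 814: n = 40 (giving 820).
Largest index with value ≤ 7783: n = 124 (giving 7750).
Indices 40 through 124: 85 terms.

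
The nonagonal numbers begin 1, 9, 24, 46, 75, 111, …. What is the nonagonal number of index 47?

7614

The 47th nonagonal number is n(7n−5)/2 with n = 47.
47·(7·47 − 5)/2 = 47·324/2 = 47·162 = 7614.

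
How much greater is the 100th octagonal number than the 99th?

Consecutive octagonal numbers differ by 6n − 5: here 6·100 − 5 = 595.

595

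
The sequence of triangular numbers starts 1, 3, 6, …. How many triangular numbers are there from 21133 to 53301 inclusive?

The n-th triangular number is n(n+1)/2.
Smallest index with value ≥ 21133: n = 206 (giving 21321).
Largest index with value ≤ 53301: n = 326 (giving 53301).
Indices 206 through 326: 121 terms.

121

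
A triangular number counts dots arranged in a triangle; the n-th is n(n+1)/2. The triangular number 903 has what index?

Set n(n+1)/2 = 903, giving n² + n − 1806 = 0.
The discriminant is 1 + 8·903 = 7225, and √7225 = 85.
So n = (-1 + 85) / 2 = 84/2 = 42.
Check: 42·43/2 = 903. ✓

42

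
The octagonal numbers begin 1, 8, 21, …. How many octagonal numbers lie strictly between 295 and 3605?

24

The n-th octagonal number is n(3n−2).
Smallest index with value > 295: n = 11 (giving 341).
Largest index with value < 3605: n = 34 (giving 3400).
Indices 11 through 34: 24 terms.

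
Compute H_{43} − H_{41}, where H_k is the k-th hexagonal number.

43·(2·43 − 1) = 3655 and 41·(2·41 − 1) = 3321.
Difference: 3655 − 3321 = 334.

334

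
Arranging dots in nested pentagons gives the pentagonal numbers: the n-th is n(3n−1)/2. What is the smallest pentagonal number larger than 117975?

118301

Solve n(3n−1)/2 > 117975 for integer n.
The largest n with value ≤ 117975 is 280 (since 117460 ≤ 117975 < 118301), so the first above is n = 281, value 118301.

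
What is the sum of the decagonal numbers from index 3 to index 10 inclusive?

Σ i(4i−3) = 4Σi² − 3Σi over i = 3..10.
Σi = 55 − 3 = 52 and Σi² = 385 − 5 = 380.
4·380 − 3·52 = 1364.

1364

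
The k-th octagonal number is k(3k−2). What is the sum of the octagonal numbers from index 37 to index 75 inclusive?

Σ i(3i−2) = 3Σi² − 2Σi over i = 37..75.
Σi = 2850 − 666 = 2184 and Σi² = 143450 − 16206 = 127244.
3·127244 − 2·2184 = 377364.

377364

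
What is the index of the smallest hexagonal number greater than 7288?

Solve n(2n−1) > 7288 for integer n.
The largest n with value ≤ 7288 is 60 (since 7140 ≤ 7288 < 7381), so the first above is n = 61, value 7381.

61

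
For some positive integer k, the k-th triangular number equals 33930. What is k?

Set n(n+1)/2 = 33930, giving n² + n − 67860 = 0.
The discriminant is 1 + 8·33930 = 271441, and √271441 = 521.
So n = (-1 + 521) / 2 = 520/2 = 260.

260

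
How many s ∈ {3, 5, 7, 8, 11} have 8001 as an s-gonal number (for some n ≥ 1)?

s = 3: P(3, 126) = 8001. ✓
s = 5: P(5, 73) = 7957 and P(5, 74) = 8177; 8001 is not s-gonal.
s = 7: P(7, 56) = 7756 and P(7, 57) = 8037; 8001 is not s-gonal.
s = 8: P(8, 51) = 7701 and P(8, 52) = 8008; 8001 is not s-gonal.
s = 11: P(11, 42) = 7791 and P(11, 43) = 8170; 8001 is not s-gonal.
Hits: s ∈ {3} → 1.

1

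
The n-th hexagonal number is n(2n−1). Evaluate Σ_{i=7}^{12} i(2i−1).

Σ i(2i−1) = 2Σi² − Σi over i = 7..12.
Σi = 78 − 21 = 57 and Σi² = 650 − 91 = 559.
2·559 − 1·57 = 1061.

1061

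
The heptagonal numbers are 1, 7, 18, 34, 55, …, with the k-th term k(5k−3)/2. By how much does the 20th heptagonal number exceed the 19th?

96

Consecutive heptagonal numbers differ by 5n − 4: here 5·20 − 4 = 96.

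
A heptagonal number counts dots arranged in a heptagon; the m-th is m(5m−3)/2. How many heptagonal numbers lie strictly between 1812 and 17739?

The n-th heptagonal number is n(5n−3)/2.
Smallest index with value > 1812: n = 28 (giving 1918).
Largest index with value < 17739: n = 84 (giving 17514).
Indices 28 through 84: 57 terms.

57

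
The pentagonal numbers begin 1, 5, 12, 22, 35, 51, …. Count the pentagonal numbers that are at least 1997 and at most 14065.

The n-th pentagonal number is n(3n−1)/2.
Smallest index with value ≥ 1997: n = 37 (giving 2035).
Largest index with value ≤ 14065: n = 97 (giving 14065).
Indices 37 through 97: 61 terms.

61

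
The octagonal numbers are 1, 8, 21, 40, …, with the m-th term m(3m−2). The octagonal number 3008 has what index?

32

Set n(3n−2) = 3008, giving 3n² − 2n − 3008 = 0.
The discriminant is 4 + 12·3008 = 36100, and √36100 = 190.
So n = (2 + 190) / 6 = 192/6 = 32.
Check: 32·(3·32 − 2) = 3008. ✓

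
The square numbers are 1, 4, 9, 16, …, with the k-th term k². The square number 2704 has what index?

52

We need n² = 2704, so n = √2704 = 52.
Check: 52² = 2704. ✓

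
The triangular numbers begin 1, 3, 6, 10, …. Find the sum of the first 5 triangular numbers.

35

Σ i(i+1)/2 = (Σi² + Σi) / 2 over i = 1..5.
Σi = 15 and Σi² = 55.
(1·55 + 1·15) / 2 = 70/2 = 35.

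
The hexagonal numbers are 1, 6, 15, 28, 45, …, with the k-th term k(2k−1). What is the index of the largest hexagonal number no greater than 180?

Solve n(2n−1) ≤ 180 for integer n.
n = 9 gives 153 ≤ 180, while n = 10 gives 190 > 180; so the answer is index 9.

9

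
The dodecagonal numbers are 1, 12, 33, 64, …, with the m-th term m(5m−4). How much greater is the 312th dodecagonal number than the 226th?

312·(5·312 − 4) = 485472 and 226·(5·226 − 4) = 254476.
Difference: 485472 − 254476 = 230996.

230996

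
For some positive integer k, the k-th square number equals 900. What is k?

We need n² = 900, so n = √900 = 30.
Check: 30² = 900. ✓

30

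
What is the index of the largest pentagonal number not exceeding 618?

Solve n(3n−1)/2 ≤ 618 for integer n.
n = 20 gives 590 ≤ 618, while n = 21 gives 651 > 618; so the answer is index 20.

20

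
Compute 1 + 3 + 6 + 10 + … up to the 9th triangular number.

Σ i(i+1)/2 = (Σi² + Σi) / 2 over i = 1..9.
Σi = 45 and Σi² = 285.
(1·285 + 1·45) / 2 = 330/2 = 165.

165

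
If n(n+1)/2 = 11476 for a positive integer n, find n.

151

Set n(n+1)/2 = 11476, giving n² + n − 22952 = 0.
The discriminant is 1 + 8·11476 = 91809, and √91809 = 303.
So n = (-1 + 303) / 2 = 302/2 = 151.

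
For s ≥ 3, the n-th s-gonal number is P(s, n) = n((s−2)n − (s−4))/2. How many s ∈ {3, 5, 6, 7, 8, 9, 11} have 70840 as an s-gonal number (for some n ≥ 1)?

s = 3: P(3, 375) = 70500 and P(3, 376) = 70876; 70840 is not s-gonal.
s = 5: P(5, 217) = 70525 and P(5, 218) = 71177; 70840 is not s-gonal.
s = 6: P(6, 188) = 70500 and P(6, 189) = 71253; 70840 is not s-gonal.
s = 7: P(7, 168) = 70308 and P(7, 169) = 71149; 70840 is not s-gonal.
s = 8: P(8, 154) = 70840. ✓
s = 9: P(9, 142) = 70219 and P(9, 143) = 71214; 70840 is not s-gonal.
s = 11: P(11, 125) = 69875 and P(11, 126) = 71001; 70840 is not s-gonal.
Hits: s ∈ {8} → 1.

1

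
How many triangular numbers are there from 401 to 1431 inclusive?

26

The n-th triangular number is n(n+1)/2.
Smallest index with value ≥ 401: n = 28 (giving 406).
Largest index with value ≤ 1431: n = 53 (giving 1431).
Indices 28 through 53: 26 terms.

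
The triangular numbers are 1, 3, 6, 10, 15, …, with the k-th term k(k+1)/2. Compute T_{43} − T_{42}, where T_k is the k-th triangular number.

43

Consecutive triangular numbers differ by n: T_{43} − T_{42} = 43.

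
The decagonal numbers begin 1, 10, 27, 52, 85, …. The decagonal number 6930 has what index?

Set n(4n−3) = 6930, giving 4n² − 3n − 6930 = 0.
The discriminant is 9 + 16·6930 = 110889, and √110889 = 333.
So n = (3 + 333) / 8 = 336/8 = 42.

42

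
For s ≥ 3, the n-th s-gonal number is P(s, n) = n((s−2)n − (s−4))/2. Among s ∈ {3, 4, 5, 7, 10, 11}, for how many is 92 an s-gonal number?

s = 3: P(3, 13) = 91 and P(3, 14) = 105; 92 is not s-gonal.
s = 4: P(4, 9) = 81 and P(4, 10) = 100; 92 is not s-gonal.
s = 5: P(5, 8) = 92. ✓
s = 7: P(7, 6) = 81 and P(7, 7) = 112; 92 is not s-gonal.
s = 10: P(10, 5) = 85 and P(10, 6) = 126; 92 is not s-gonal.
s = 11: P(11, 4) = 58 and P(11, 5) = 95; 92 is not s-gonal.
Hits: s ∈ {5} → 1.

1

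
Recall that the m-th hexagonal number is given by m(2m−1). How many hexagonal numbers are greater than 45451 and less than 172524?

The n-th hexagonal number is n(2n−1).
Smallest index with value > 45451: n = 152 (giving 46056).
Largest index with value < 172524: n = 293 (giving 171405).
Indices 152 through 293: 142 terms.

142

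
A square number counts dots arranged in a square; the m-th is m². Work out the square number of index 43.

1849

The 43rd square number is n² with n = 43.
43² = 1849.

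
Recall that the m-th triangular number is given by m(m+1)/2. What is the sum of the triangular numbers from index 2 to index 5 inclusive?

34

Σ i(i+1)/2 = (Σi² + Σi) / 2 over i = 2..5.
Σi = 15 − 1 = 14 and Σi² = 55 − 1 = 54.
(1·54 + 1·14) / 2 = 68/2 = 34.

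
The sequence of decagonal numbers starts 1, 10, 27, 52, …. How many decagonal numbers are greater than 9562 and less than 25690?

The n-th decagonal number is n(4n−3).
Smallest index with value > 9562: n = 50 (giving 9850).
Largest index with value < 25690: n = 80 (giving 25360).
Indices 50 through 80: 31 terms.

31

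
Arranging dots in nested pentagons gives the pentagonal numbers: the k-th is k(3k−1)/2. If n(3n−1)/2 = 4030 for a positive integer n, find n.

Set n(3n−1)/2 = 4030, giving 3n² − n − 8060 = 0.
The discriminant is 1 + 24·4030 = 96721, and √96721 = 311.
So n = (1 + 311) / 6 = 312/6 = 52.

52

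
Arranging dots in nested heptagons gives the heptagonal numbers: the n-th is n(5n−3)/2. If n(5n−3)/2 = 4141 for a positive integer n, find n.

Set n(5n−3)/2 = 4141, giving 5n² − 3n − 8282 = 0.
The discriminant is 9 + 40·4141 = 165649, and √165649 = 407.
So n = (3 + 407) / 10 = 410/10 = 41.

41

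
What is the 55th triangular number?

55·56/2 = 3080/2 = 1540.

1540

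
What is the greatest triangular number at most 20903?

Solve n(n+1)/2 ≤ 20903 for integer n.
n = 203 gives 20706 ≤ 20903, while n = 204 gives 20910 > 20903; so the answer is 20706.

20706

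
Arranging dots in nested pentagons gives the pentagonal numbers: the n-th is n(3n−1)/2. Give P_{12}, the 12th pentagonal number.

The 12th pentagonal number is n(3n−1)/2 with n = 12.
12·(3·12 − 1)/2 = 12·35/2 = 210.

210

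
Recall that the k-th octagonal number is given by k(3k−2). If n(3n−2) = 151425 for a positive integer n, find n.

Set n(3n−2) = 151425, giving 3n² − 2n − 151425 = 0.
The discriminant is 4 + 12·151425 = 1817104, and √1817104 = 1348.
So n = (2 + 1348) / 6 = 1350/6 = 225.

225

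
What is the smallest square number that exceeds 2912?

2916

Solve n² > 2912 for integer n.
The largest n with value ≤ 2912 is 53 (since 2809 ≤ 2912 < 2916), so the first above is n = 54, value 2916.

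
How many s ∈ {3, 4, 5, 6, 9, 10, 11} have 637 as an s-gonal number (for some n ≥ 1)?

1

s = 3: P(3, 35) = 630 and P(3, 36) = 666; 637 is not s-gonal.
s = 4: P(4, 25) = 625 and P(4, 26) = 676; 637 is not s-gonal.
s = 5: P(5, 20) = 590 and P(5, 21) = 651; 637 is not s-gonal.
s = 6: P(6, 18) = 630 and P(6, 19) = 703; 637 is not s-gonal.
s = 9: P(9, 13) = 559 and P(9, 14) = 651; 637 is not s-gonal.
s = 10: P(10, 13) = 637. ✓
s = 11: P(11, 12) = 606 and P(11, 13) = 715; 637 is not s-gonal.
Hits: s ∈ {10} → 1.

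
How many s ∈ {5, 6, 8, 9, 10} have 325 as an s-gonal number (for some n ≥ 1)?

s = 5: P(5, 14) = 287 and P(5, 15) = 330; 325 is not s-gonal.
s = 6: P(6, 13) = 325. ✓
s = 8: P(8, 10) = 280 and P(8, 11) = 341; 325 is not s-gonal.
s = 9: P(9, 10) = 325. ✓
s = 10: P(10, 9) = 297 and P(10, 10) = 370; 325 is not s-gonal.
Hits: s ∈ {6, 9} → 2.

2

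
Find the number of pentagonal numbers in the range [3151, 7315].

The n-th pentagonal number is n(3n−1)/2.
Smallest index with value ≥ 3151: n = 46 (giving 3151).
Largest index with value ≤ 7315: n = 70 (giving 7315).
Indices 46 through 70: 25 terms.

25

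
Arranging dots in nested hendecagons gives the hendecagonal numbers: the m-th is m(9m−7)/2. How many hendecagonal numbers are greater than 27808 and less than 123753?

The n-th hendecagonal number is n(9n−7)/2.
Smallest index with value > 27808: n = 80 (giving 28520).
Largest index with value < 123753: n = 166 (giving 123421).
Indices 80 through 166: 87 terms.

87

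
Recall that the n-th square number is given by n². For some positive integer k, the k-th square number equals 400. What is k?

We need n² = 400, so n = √400 = 20.

20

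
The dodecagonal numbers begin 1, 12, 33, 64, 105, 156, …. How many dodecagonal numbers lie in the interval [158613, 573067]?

160

The n-th dodecagonal number is n(5n−4).
Smallest index with value ≥ 158613: n = 179 (giving 159489).
Largest index with value ≤ 573067: n = 338 (giving 569868).
Indices 179 through 338: 160 terms.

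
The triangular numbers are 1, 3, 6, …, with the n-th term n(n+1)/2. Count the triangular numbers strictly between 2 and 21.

4

The n-th triangular number is n(n+1)/2.
Smallest index with value > 2: n = 2 (giving 3).
Largest index with value < 21: n = 5 (giving 15).
Indices 2 through 5: 4 terms.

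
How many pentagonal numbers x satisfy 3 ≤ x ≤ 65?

The n-th pentagonal number is n(3n−1)/2.
Smallest index with value ≥ 3: n = 2 (giving 5).
Largest index with value ≤ 65: n = 6 (giving 51).
Indices 2 through 6: 5 terms.

5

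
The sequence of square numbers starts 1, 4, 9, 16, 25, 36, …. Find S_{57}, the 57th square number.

3249

The 57th square number is n² with n = 57.
57² = 3249.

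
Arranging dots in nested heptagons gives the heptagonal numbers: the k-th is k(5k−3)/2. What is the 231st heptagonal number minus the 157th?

231·(5·231 − 3)/2 = 133056 and 157·(5·157 − 3)/2 = 61387.
Difference: 133056 − 61387 = 71669.

71669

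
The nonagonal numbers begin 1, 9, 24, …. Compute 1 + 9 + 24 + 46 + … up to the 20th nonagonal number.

9520

Σ i(7i−5)/2 = (7Σi² − 5Σi) / 2 over i = 1..20.
Σi = 210 and Σi² = 2870.
(7·2870 − 5·210) / 2 = 19040/2 = 9520.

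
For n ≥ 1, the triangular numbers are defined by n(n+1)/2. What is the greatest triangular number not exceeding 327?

Solve n(n+1)/2 ≤ 327 for integer n.
n = 25 gives 325 ≤ 327, while n = 26 gives 351 > 327; so the answer is 325.

325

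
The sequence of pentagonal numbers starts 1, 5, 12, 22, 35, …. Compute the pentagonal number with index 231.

79926

231·(3·231 − 1)/2 = 231·692/2 = 231·346 = 79926.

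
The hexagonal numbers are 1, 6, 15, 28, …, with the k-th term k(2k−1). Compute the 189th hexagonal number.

71253

The 189th hexagonal number is n(2n−1) with n = 189.
189·(2·189 − 1) = 189·377 = 71253.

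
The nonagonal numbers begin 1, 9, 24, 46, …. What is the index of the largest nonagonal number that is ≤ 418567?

346

Solve n(7n−5)/2 ≤ 418567 for integer n.
n = 346 gives 418141 ≤ 418567, while n = 347 gives 420564 > 418567; so the answer is index 346.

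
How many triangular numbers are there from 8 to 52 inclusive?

6

The n-th triangular number is n(n+1)/2.
Smallest index with value ≥ 8: n = 4 (giving 10).
Largest index with value ≤ 52: n = 9 (giving 45).
Indices 4 through 9: 6 terms.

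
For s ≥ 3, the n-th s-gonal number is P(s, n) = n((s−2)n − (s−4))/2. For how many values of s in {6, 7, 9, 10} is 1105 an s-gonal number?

1

s = 6: P(6, 23) = 1035 and P(6, 24) = 1128; 1105 is not s-gonal.
s = 7: P(7, 21) = 1071 and P(7, 22) = 1177; 1105 is not s-gonal.
s = 9: P(9, 18) = 1089 and P(9, 19) = 1216; 1105 is not s-gonal.
s = 10: P(10, 17) = 1105. ✓
Hits: s ∈ {10} → 1.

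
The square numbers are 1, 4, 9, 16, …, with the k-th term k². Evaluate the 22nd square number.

22² = 484.

484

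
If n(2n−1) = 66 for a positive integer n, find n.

6

Set n(2n−1) = 66, giving 2n² − n − 66 = 0.
The discriminant is 1 + 8·66 = 529, and √529 = 23.
So n = (1 + 23) / 4 = 24/4 = 6.
Check: 6·(2·6 − 1) = 66. ✓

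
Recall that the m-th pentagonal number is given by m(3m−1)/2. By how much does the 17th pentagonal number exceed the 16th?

49

Consecutive pentagonal numbers differ by 3n − 2: here 3·17 − 2 = 49.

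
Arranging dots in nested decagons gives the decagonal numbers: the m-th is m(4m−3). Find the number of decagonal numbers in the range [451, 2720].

16

The n-th decagonal number is n(4n−3).
Smallest index with value ≥ 451: n = 11 (giving 451).
Largest index with value ≤ 2720: n = 26 (giving 2626).
Indices 11 through 26: 16 terms.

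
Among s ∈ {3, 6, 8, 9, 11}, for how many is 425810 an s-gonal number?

s = 3: P(3, 922) = 425503 and P(3, 923) = 426426; 425810 is not s-gonal.
s = 6: P(6, 461) = 424581 and P(6, 462) = 426426; 425810 is not s-gonal.
s = 8: P(8, 377) = 425633 and P(8, 378) = 427896; 425810 is not s-gonal.
s = 9: P(9, 349) = 425431 and P(9, 350) = 427875; 425810 is not s-gonal.
s = 11: P(11, 308) = 425810. ✓
Hits: s ∈ {11} → 1.

1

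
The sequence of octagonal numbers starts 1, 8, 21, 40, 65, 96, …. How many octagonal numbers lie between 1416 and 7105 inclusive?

27

The n-th octagonal number is n(3n−2).
Smallest index with value ≥ 1416: n = 23 (giving 1541).
Largest index with value ≤ 7105: n = 49 (giving 7105).
Indices 23 through 49: 27 terms.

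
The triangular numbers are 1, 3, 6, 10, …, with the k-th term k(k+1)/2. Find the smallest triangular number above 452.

Solve n(n+1)/2 > 452 for integer n.
The largest n with value ≤ 452 is 29 (since 435 ≤ 452 < 465), so the first above is n = 30, value 465.

465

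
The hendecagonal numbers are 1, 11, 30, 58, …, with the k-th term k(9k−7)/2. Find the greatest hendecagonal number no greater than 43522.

Solve n(9n−7)/2 ≤ 43522 for integer n.
n = 98 gives 42875 ≤ 43522, while n = 99 gives 43758 > 43522; so the answer is 42875.

42875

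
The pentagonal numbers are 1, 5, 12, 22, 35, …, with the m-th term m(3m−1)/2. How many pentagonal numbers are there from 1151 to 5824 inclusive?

The n-th pentagonal number is n(3n−1)/2.
Smallest index with value ≥ 1151: n = 28 (giving 1162).
Largest index with value ≤ 5824: n = 62 (giving 5735).
Indices 28 through 62: 35 terms.

35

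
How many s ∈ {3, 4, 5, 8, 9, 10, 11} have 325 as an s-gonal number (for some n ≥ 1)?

s = 3: P(3, 25) = 325. ✓
s = 4: P(4, 18) = 324 and P(4, 19) = 361; 325 is not s-gonal.
s = 5: P(5, 14) = 287 and P(5, 15) = 330; 325 is not s-gonal.
s = 8: P(8, 10) = 280 and P(8, 11) = 341; 325 is not s-gonal.
s = 9: P(9, 10) = 325. ✓
s = 10: P(10, 9) = 297 and P(10, 10) = 370; 325 is not s-gonal.
s = 11: P(11, 8) = 260 and P(11, 9) = 333; 325 is not s-gonal.
Hits: s ∈ {3, 9} → 2.

2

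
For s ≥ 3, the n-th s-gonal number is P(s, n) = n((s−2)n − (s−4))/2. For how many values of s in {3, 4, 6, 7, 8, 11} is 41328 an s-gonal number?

s = 3: P(3, 287) = 41328. ✓
s = 4: P(4, 203) = 41209 and P(4, 204) = 41616; 41328 is not s-gonal.
s = 6: P(6, 144) = 41328. ✓
s = 7: P(7, 128) = 40768 and P(7, 129) = 41409; 41328 is not s-gonal.
s = 8: P(8, 117) = 40833 and P(8, 118) = 41536; 41328 is not s-gonal.
s = 11: P(11, 96) = 41136 and P(11, 97) = 42001; 41328 is not s-gonal.
Hits: s ∈ {3, 6} → 2.

2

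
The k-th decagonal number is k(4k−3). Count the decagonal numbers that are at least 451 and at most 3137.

18

The n-th decagonal number is n(4n−3).
Smallest index with value ≥ 451: n = 11 (giving 451).
Largest index with value ≤ 3137: n = 28 (giving 3052).
Indices 11 through 28: 18 terms.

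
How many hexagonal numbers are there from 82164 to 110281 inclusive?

33

The n-th hexagonal number is n(2n−1).
Smallest index with value ≥ 82164: n = 203 (giving 82215).
Largest index with value ≤ 110281: n = 235 (giving 110215).
Indices 203 through 235: 33 terms.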